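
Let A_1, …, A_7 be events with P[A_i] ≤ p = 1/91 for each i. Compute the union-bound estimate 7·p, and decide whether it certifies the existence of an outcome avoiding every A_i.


Union bound: P[∪_{i=1}^{7} A_i] ≤ Σ_i P[A_i] ≤ 7·p = 7·(1/91) = 1/13.
Numerically: 1/13 ≈ 0.0769231.
Is 1/13 < 1? YES.
Since P[∪ A_i] ≤ 1/13 < 1, the complement has P[∩ A_i^c] ≥ 1 − 1/13 = 12/13 > 0, so some outcome avoids every A_i.

7·p = 1/13 ≈ 0.0769231; existence CERTIFIED by the union bound.


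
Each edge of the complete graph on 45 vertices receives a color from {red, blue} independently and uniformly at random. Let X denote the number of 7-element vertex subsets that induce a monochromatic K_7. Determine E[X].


Let X = Σ_S X_S over the C(45, 7) = 45379620 subsets S of size 7, where X_S = 1 if the K_7 on S is monochromatic.
For a fixed S, the K_7 on S has C(7, 2) = 21 edges. P[all 21 edges red] = (1/2)^21, and likewise for blue, so P[monochromatic] = 2·(1/2)^21 = 2^{1 − 21} = 1/1048576.
Summing: E[X] = C(45, 7) · 2^{1 − 21} = 45379620 · 1/1048576 = 11344905/262144.
Numerically: E[X] ≈ 43.2774.

E[X] = C(45,7)·2^(1−C(7,2)) = 11344905/262144 ≈ 43.2774.


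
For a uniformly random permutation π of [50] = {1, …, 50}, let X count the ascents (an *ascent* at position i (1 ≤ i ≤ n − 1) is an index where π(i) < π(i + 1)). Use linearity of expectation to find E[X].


Write X = Σ X_I over i = 1, …, 49, with X_I the indicator of one ascent.
There are 49 indicators.
For each fixed i, the pair (π(i), π(i+1)) is a uniformly random ordered pair of distinct values from {1, …, 50}; by symmetry P[π(i) < π(i+1)] = 1/2.
By linearity: E[X] = 49 · (1/2) = (50 − 1) · (1/2) = 49/2 ≈ 24.5000.

E[X] = 49/2 = 24.5000.


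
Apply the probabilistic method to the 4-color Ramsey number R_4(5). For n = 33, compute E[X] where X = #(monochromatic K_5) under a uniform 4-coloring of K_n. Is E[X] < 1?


E[X] = C(33, 5) · 4^{1 − 10} = 237336 · 4^{−9} = 237336/262144.
As a reduced fraction: E[X] = 29667/32768 ≈ 0.9054.
Is E[X] < 1? YES.
Since E[X] < 1, there exists a 4-coloring of K_{33} with no monochromatic K_5; hence R_4(5) > 33.

E[X] = 29667/32768 ≈ 0.9054; E[X] < 1, so R_4(5) > 33.


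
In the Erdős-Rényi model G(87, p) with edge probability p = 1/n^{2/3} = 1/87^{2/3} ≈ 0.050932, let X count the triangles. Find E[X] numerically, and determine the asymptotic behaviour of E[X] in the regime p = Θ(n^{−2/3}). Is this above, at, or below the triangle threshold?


Number of potential triangles: C(87, 3) = 105995.
Each occurs with probability p³ ≈ (0.050932)³ ≈ 1.3211785e-04.
By linearity: E[X] = C(87, 3)·p³ ≈ 105995 · 1.3211785e-04 ≈ 14.00383.
Since α = 2/3 < 1, p = c/n^{2/3} ≫ 1/n is above the triangle threshold p ~ 1/n. Asymptotically E[X] ~ (c³/6)·n^{3(1−α)} = (1³/6)·n^{1} → ∞; triangles are abundant w.h.p.

E[X] ≈ 14.00383; in regime p = Θ(1/n^{2/3}) E[X] diverges (above the triangle threshold p ~ 1/n).


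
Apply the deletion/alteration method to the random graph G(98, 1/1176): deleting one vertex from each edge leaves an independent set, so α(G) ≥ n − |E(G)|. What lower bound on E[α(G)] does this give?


E[|E(G)|] = C(98, 2)·p = 4753 · (1/1176) = 97/24.
E[α(G)] ≥ n − E[|E(G)|] = 98 − 97/24 = 2255/24.
Numerically: ≈ 93.958.
(This is only a lower bound; the true E[α(G)] may be larger.)

E[α(G)] ≥ 2255/24 ≈ 93.958.


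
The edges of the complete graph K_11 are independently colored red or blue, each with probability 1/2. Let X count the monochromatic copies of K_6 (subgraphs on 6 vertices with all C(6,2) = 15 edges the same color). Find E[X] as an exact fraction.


Let X = Σ_S X_S over the C(11, 6) = 462 subsets S of size 6, where X_S = 1 if the K_6 on S is monochromatic.
For a fixed S, the K_6 on S has C(6, 2) = 15 edges. P[all 15 edges red] = (1/2)^15, and likewise for blue, so P[monochromatic] = 2·(1/2)^15 = 2^{1 − 15} = 1/16384.
By linearity of expectation: E[X] = C(11, 6) · 2^{1 − 15} = 462 · 1/16384 = 231/8192.
Numerically: E[X] ≈ 0.028198.

E[X] = C(11,6)·2^(1−C(6,2)) = 231/8192 ≈ 0.028198.


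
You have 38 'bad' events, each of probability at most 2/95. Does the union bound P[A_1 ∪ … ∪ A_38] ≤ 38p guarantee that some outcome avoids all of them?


Union bound: P[∪_{i=1}^{38} A_i] ≤ Σ_i P[A_i] ≤ 38·p = 38·(2/95) = 4/5.
Numerically: 4/5 ≈ 0.8000000.
Is 4/5 < 1? YES.
Since P[∪ A_i] ≤ 4/5 < 1, the complement has P[∩ A_i^c] ≥ 1 − 4/5 = 1/5 > 0, so some outcome avoids every A_i.

38·p = 4/5 ≈ 0.8000000; existence CERTIFIED by the union bound.


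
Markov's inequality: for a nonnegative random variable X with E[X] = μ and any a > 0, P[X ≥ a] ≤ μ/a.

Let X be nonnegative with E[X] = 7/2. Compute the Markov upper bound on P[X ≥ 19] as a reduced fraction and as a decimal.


μ = E[X] = 7/2, a = 19.
Markov: P[X ≥ 19] ≤ μ/a = (7/2)/19 = 7/38.
Numerically: ≈ 0.1842.
(Since a = 19 > μ = 3.5000, the bound 7/38 is < 1 and informative.)

P[X ≥ 19] ≤ 7/38 ≈ 0.1842.


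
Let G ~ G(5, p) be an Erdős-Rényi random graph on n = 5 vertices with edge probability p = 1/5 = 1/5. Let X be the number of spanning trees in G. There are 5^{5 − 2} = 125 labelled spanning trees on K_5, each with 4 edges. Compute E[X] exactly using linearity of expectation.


K_5 has 5^{5 − 2} = 125 labelled spanning trees.
For each such spanning tree H, let X_H = 1 if all 4 edges of H are present in G. Then P[X_H = 1] = p^{4} = (1/5)^{4} = 1/625.
By linearity: E[X] = Σ_H E[X_H] = 125 · p^{4} = 125 · 1/625 = 1/5.
Numerically: E[X] ≈ 0.2.

E[X] = 125 · (1/5)^{4} = 1/5 ≈ 0.2.


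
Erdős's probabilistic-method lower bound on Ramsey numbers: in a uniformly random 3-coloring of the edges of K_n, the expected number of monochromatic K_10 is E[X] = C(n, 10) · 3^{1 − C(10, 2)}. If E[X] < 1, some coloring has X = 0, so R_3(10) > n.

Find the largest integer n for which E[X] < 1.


We need C(n, 10) · 3^{1 − 45} < 1, i.e. C(n, 10) < 3^{45 − 1} = 984770902183611232881.
Check values of n near the boundary:
  n = 568: C(568, 10) = 889446337783744949208; 889446337783744949208 < 984770902183611232881? YES
  n = 569: C(569, 10) = 905357721286137524328; 905357721286137524328 < 984770902183611232881? YES
  n = 570: C(570, 10) = 921524823451961408691; 921524823451961408691 < 984770902183611232881? YES
  n = 571: C(571, 10) = 937951290893172842001; 937951290893172842001 < 984770902183611232881? YES
  n = 572: C(572, 10) = 954640815642161682606; 954640815642161682606 < 984770902183611232881? YES
  n = 573: C(573, 10) = 971597135635805762226; 971597135635805762226 < 984770902183611232881? YES
  n = 574: C(574, 10) = 988824035203816502691; 988824035203816502691 < 984770902183611232881? NO
  n = 575: C(575, 10) = 1006325345561406175305; 1006325345561406175305 < 984770902183611232881? NO
The largest n with C(n, 10) < 984770902183611232881 is n = 573 (where E[X] = 35985079097622435638/36472996377170786403 ≈ 0.98662). Hence R_3(10) > 573, i.e. R_3(10) ≥ 574.

Largest n = 573; hence R_3(10) > 573.


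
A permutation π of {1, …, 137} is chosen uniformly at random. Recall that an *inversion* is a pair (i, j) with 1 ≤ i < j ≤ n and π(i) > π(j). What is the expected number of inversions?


Write X = Σ X_I over the C(137, 2) = 9316 pairs i < j, with X_I the indicator of one inversion.
There are 9316 indicators.
For each fixed pair i < j, the values π(i) and π(j) are two distinct elements of {1, …, 137} in uniformly random order; by symmetry P[π(i) > π(j)] = 1/2.
By linearity: E[X] = 9316 · (1/2) = C(137, 2) · (1/2) = 9316/2 = 4658 ≈ 4658.00000.

E[X] = 4658 = 4658.00000.


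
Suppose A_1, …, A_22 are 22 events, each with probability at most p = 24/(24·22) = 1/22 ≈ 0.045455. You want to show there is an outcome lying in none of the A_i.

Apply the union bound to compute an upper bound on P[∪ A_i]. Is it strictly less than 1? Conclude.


Union bound: P[∪_{i=1}^{22} A_i] ≤ Σ_i P[A_i] ≤ 22·p = 22·(1/22) = 1.
Numerically: 1 ≈ 1.000000.
Is 1 < 1? NO.
Since the bound 1 is ≥ 1, the union bound is uninformative here; it does NOT by itself certify existence.

22·p = 1 ≈ 1.000000; existence NOT certified by the union bound.


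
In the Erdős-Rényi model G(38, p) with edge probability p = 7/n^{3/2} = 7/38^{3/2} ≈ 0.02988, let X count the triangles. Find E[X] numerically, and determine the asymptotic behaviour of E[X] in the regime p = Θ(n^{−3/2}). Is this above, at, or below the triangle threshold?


Number of potential triangles: C(38, 3) = 8436.
Each occurs with probability p³ ≈ (0.02988)³ ≈ 2.668504e-05.
By linearity: E[X] = C(38, 3)·p³ ≈ 8436 · 2.668504e-05 ≈ 0.2251.
Since α = 3/2 > 1, p = c/n^{3/2} = o(1/n) is below the triangle threshold p ~ 1/n. Asymptotically E[X] ~ (c³/6)·n^{3(1−α)} = (7³/6)·n^{-1.5} → 0, so by Markov's inequality G has no triangles w.h.p.

E[X] ≈ 0.2251; in regime p = Θ(1/n^{3/2}) E[X] tends to 0 (below the triangle threshold p ~ 1/n).


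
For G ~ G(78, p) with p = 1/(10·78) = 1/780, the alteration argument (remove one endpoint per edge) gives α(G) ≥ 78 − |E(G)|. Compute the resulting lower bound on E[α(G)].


E[|E(G)|] = C(78, 2)·p = 3003 · (1/780) = 77/20.
E[α(G)] ≥ n − E[|E(G)|] = 78 − 77/20 = 1483/20.
Numerically: ≈ 74.150.
(This is only a lower bound; the true E[α(G)] may be larger.)

E[α(G)] ≥ 1483/20 ≈ 74.150.


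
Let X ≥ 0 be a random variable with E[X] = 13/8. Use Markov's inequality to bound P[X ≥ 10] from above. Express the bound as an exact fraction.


μ = E[X] = 13/8, a = 10.
Markov: P[X ≥ 10] ≤ μ/a = (13/8)/10 = 13/80.
Numerically: ≈ 0.162500.
(Since a = 10 > μ = 1.625000, the bound 13/80 is < 1 and informative.)

P[X ≥ 10] ≤ 13/80 ≈ 0.162500.


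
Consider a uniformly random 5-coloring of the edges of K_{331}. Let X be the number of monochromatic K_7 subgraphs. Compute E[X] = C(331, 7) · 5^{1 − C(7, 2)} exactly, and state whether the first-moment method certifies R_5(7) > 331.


E[X] = C(331, 7) · 5^{1 − 21} = 81027017349850 · 5^{−20} = 81027017349850/95367431640625.
As a reduced fraction: E[X] = 3241080693994/3814697265625 ≈ 0.8496.
Is E[X] < 1? YES.
Since E[X] < 1, there exists a 5-coloring of K_{331} with no monochromatic K_7; hence R_5(7) > 331.

E[X] = 3241080693994/3814697265625 ≈ 0.8496; E[X] < 1, so R_5(7) > 331.


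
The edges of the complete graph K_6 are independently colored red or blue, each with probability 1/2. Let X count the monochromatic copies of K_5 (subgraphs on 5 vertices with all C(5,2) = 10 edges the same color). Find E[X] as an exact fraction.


Let X = Σ_S X_S over the C(6, 5) = 6 subsets S of size 5, where X_S = 1 if the K_5 on S is monochromatic.
For a fixed S, the K_5 on S has C(5, 2) = 10 edges. P[all 10 edges red] = (1/2)^10, and likewise for blue, so P[monochromatic] = 2·(1/2)^10 = 2^{1 − 10} = 1/512.
Summing: E[X] = C(6, 5) · 2^{1 − 10} = 6 · 1/512 = 3/256.
Numerically: E[X] ≈ 0.0117.

E[X] = C(6,5)·2^(1−C(5,2)) = 3/256 ≈ 0.0117.


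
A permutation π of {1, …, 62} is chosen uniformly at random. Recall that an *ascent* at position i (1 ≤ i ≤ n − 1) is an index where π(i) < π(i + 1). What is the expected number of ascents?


Write X = Σ X_I over i = 1, …, 61, with X_I the indicator of one ascent.
There are 61 indicators.
For each fixed i, the pair (π(i), π(i+1)) is a uniformly random ordered pair of distinct values from {1, …, 62}; by symmetry P[π(i) < π(i+1)] = 1/2.
By linearity: E[X] = 61 · (1/2) = (62 − 1) · (1/2) = 61/2 ≈ 30.50000.

E[X] = 61/2 = 30.50000.


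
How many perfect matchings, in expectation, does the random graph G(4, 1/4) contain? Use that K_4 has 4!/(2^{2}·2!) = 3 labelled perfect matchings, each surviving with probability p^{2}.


K_4 has 4!/(2^{2}·2!) = 3 labelled perfect matchings.
For each such perfect matching H, let X_H = 1 if all 2 edges of H are present in G. Then P[X_H = 1] = p^{2} = (1/4)^{2} = 1/16.
By linearity of expectation: E[X] = Σ_H E[X_H] = 3 · p^{2} = 3 · 1/16 = 3/16.
Numerically: E[X] ≈ 0.1875.

E[X] = 3 · (1/4)^{2} = 3/16 ≈ 0.1875.


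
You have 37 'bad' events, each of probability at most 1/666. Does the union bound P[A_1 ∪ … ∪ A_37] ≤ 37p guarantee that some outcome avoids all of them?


Union bound: P[∪_{i=1}^{37} A_i] ≤ Σ_i P[A_i] ≤ 37·p = 37·(1/666) = 1/18.
Numerically: 1/18 ≈ 0.0555556.
Is 1/18 < 1? YES.
Since P[∪ A_i] ≤ 1/18 < 1, the complement has P[∩ A_i^c] ≥ 1 − 1/18 = 17/18 > 0, so some outcome avoids every A_i.

37·p = 1/18 ≈ 0.0555556; existence CERTIFIED by the union bound.


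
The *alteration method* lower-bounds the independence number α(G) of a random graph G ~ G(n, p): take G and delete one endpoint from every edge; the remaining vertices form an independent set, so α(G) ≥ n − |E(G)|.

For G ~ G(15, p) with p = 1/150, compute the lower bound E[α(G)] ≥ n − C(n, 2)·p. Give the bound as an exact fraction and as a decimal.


E[|E(G)|] = C(15, 2)·p = 105 · (1/150) = 7/10.
E[α(G)] ≥ n − E[|E(G)|] = 15 − 7/10 = 143/10.
Numerically: ≈ 14.300.
(This is only a lower bound; the true E[α(G)] may be larger.)

E[α(G)] ≥ 143/10 ≈ 14.300.


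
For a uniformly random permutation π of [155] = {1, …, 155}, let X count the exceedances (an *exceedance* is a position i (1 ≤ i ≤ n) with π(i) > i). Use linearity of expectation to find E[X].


Write X = Σ_{i=1}^{155} X_i, where X_i = 1_{π(i) > i}.
For each fixed i, π(i) is uniform over {1, …, 155} (marginal of a uniform permutation), so P[π(i) > i] = (n − i)/n. Summing: Σ_{i=1}^{155} (n − i)/n = (0 + 1 + … + 154)/155 = 155(155 − 1)/(2·155) = (155 − 1)/2.
Hence E[X] = Σ_{i=1}^{155} (155 − i)/155 = 77 ≈ 77.0000.

E[X] = 77 = 77.0000.


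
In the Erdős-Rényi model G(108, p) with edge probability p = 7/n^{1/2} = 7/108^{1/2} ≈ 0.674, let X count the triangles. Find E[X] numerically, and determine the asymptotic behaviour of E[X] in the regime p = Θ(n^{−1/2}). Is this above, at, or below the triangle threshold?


Number of potential triangles: C(108, 3) = 204156.
Each occurs with probability p³ ≈ (0.674)³ ≈ 3.05604e-01.
By linearity: E[X] = C(108, 3)·p³ ≈ 204156 · 3.05604e-01 ≈ 62390.812.
Since α = 1/2 < 1, p = c/n^{1/2} ≫ 1/n is above the triangle threshold p ~ 1/n. Asymptotically E[X] ~ (c³/6)·n^{3(1−α)} = (7³/6)·n^{1.5} → ∞; triangles are abundant w.h.p.

E[X] ≈ 62390.812; in regime p = Θ(1/n^{1/2}) E[X] diverges (above the triangle threshold p ~ 1/n).


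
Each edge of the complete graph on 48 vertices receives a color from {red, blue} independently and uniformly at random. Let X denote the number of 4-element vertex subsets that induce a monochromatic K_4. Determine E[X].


Let X = Σ_S X_S over the C(48, 4) = 194580 subsets S of size 4, where X_S = 1 if the K_4 on S is monochromatic.
For a fixed S, the K_4 on S has C(4, 2) = 6 edges. P[all 6 edges red] = (1/2)^6, and likewise for blue, so P[monochromatic] = 2·(1/2)^6 = 2^{1 − 6} = 1/32.
Summing: E[X] = C(48, 4) · 2^{1 − 6} = 194580 · 1/32 = 48645/8.
Numerically: E[X] ≈ 6080.6250.

E[X] = C(48,4)·2^(1−C(4,2)) = 48645/8 ≈ 6080.6250.


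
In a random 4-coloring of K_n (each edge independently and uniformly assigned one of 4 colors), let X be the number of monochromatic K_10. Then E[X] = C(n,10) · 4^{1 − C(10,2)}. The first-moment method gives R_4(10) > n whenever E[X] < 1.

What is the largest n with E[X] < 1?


We need C(n, 10) · 4^{1 − 45} < 1, i.e. C(n, 10) < 4^{45 − 1} = 309485009821345068724781056.
Check values of n near the boundary:
  n = 2021: C(2021, 10) = 306347841644770462864800616; 306347841644770462864800616 < 309485009821345068724781056? YES
  n = 2022: C(2022, 10) = 307870445231474093395937796; 307870445231474093395937796 < 309485009821345068724781056? YES
  n = 2023: C(2023, 10) = 309399856285778485315440716; 309399856285778485315440716 < 309485009821345068724781056? YES
  n = 2024: C(2024, 10) = 310936101848269937576192656; 310936101848269937576192656 < 309485009821345068724781056? NO
The largest n with C(n, 10) < 309485009821345068724781056 is n = 2023 (where E[X] = 77349964071444621328860179/77371252455336267181195264 ≈ 0.9997). Hence R_4(10) > 2023, i.e. R_4(10) ≥ 2024.

Largest n = 2023; hence R_4(10) > 2023.


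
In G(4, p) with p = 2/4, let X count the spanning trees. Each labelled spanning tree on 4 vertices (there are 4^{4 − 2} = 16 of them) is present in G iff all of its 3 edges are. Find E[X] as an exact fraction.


K_4 has 4^{4 − 2} = 16 labelled spanning trees.
For each such spanning tree H, let X_H = 1 if all 3 edges of H are present in G. Then P[X_H = 1] = p^{3} = (1/2)^{3} = 1/8.
Summing the indicators: E[X] = Σ_H E[X_H] = 16 · p^{3} = 16 · 1/8 = 2.
Numerically: E[X] ≈ 2.

E[X] = 16 · (1/2)^{3} = 2 ≈ 2.


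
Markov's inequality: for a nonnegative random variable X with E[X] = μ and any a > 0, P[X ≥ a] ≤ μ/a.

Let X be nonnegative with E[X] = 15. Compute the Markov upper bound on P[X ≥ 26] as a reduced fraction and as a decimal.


μ = E[X] = 15, a = 26.
Markov: P[X ≥ 26] ≤ μ/a = (15)/26 = 15/26.
Numerically: ≈ 0.5769.
(Since a = 26 > μ = 15.0000, the bound 15/26 is < 1 and informative.)

P[X ≥ 26] ≤ 15/26 ≈ 0.5769.


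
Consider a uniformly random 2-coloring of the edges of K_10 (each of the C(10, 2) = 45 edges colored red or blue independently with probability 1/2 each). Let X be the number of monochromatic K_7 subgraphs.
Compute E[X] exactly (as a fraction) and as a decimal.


Let X = Σ_S X_S over the C(10, 7) = 120 subsets S of size 7, where X_S = 1 if the K_7 on S is monochromatic.
For a fixed S, the K_7 on S has C(7, 2) = 21 edges. P[all 21 edges red] = (1/2)^21, and likewise for blue, so P[monochromatic] = 2·(1/2)^21 = 2^{1 − 21} = 1/1048576.
By linearity of expectation: E[X] = C(10, 7) · 2^{1 − 21} = 120 · 1/1048576 = 15/131072.
Numerically: E[X] ≈ 0.0001.

E[X] = C(10,7)·2^(1−C(7,2)) = 15/131072 ≈ 0.0001.


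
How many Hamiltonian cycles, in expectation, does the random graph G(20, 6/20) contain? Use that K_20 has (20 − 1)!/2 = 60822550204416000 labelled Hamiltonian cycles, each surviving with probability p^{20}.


K_20 has (20 − 1)!/2 = 60822550204416000 labelled Hamiltonian cycles.
For each such Hamiltonian cycle H, let X_H = 1 if all 20 edges of H are present in G. Then P[X_H = 1] = p^{20} = (3/10)^{20} = 3486784401/100000000000000000000.
Summing the indicators: E[X] = Σ_H E[X_H] = 60822550204416000 · p^{20} = 60822550204416000 · 3486784401/100000000000000000000 = 51776152168407487821/24414062500000.
Numerically: E[X] ≈ 2.12075e+06.

E[X] = 60822550204416000 · (3/10)^{20} = 51776152168407487821/24414062500000 ≈ 2.12075e+06.


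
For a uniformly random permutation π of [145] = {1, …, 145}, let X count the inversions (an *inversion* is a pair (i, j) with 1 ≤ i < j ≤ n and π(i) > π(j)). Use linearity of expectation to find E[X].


Write X = Σ X_I over the C(145, 2) = 10440 pairs i < j, with X_I the indicator of one inversion.
There are 10440 indicators.
For each fixed pair i < j, the values π(i) and π(j) are two distinct elements of {1, …, 145} in uniformly random order; by symmetry P[π(i) > π(j)] = 1/2.
By linearity: E[X] = 10440 · (1/2) = C(145, 2) · (1/2) = 10440/2 = 5220 ≈ 5220.000.

E[X] = 5220 = 5220.000.


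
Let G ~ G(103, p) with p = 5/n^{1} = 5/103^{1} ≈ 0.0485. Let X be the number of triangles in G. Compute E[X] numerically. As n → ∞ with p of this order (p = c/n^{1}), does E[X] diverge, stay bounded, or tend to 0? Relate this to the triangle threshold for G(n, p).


Number of potential triangles: C(103, 3) = 176851.
Each occurs with probability p³ ≈ (0.0485)³ ≈ 1.14393e-04.
By linearity: E[X] = C(103, 3)·p³ ≈ 176851 · 1.14393e-04 ≈ 20.230.
Here α = 1, so p = 5/n is exactly at the triangle threshold p ~ 1/n. Asymptotically E[X] → c³/6 = 5³/6 = 125/6 ≈ 20.833, a bounded constant. In this regime the triangle count is asymptotically Poisson(c³/6).

E[X] ≈ 20.230; in regime p = Θ(1/n^{1}) E[X] stays bounded (at the triangle threshold p ~ 1/n).


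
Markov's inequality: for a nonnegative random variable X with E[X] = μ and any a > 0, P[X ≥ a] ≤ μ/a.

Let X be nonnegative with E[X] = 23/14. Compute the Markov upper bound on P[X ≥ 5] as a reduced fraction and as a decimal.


μ = E[X] = 23/14, a = 5.
Markov: P[X ≥ 5] ≤ μ/a = (23/14)/5 = 23/70.
Numerically: ≈ 0.3286.
(Since a = 5 > μ = 1.6429, the bound 23/70 is < 1 and informative.)

P[X ≥ 5] ≤ 23/70 ≈ 0.3286.


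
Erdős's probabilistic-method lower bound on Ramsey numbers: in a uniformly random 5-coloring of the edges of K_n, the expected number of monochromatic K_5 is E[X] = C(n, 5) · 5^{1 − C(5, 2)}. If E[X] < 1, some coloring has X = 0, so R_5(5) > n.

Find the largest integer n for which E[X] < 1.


We need C(n, 5) · 5^{1 − 10} < 1, i.e. C(n, 5) < 5^{10 − 1} = 1953125.
Check values of n near the boundary:
  n = 45: C(45, 5) = 1221759; 1221759 < 1953125? YES
  n = 46: C(46, 5) = 1370754; 1370754 < 1953125? YES
  n = 47: C(47, 5) = 1533939; 1533939 < 1953125? YES
  n = 48: C(48, 5) = 1712304; 1712304 < 1953125? YES
  n = 49: C(49, 5) = 1906884; 1906884 < 1953125? YES
  n = 50: C(50, 5) = 2118760; 2118760 < 1953125? NO
  n = 51: C(51, 5) = 2349060; 2349060 < 1953125? NO
The largest n with C(n, 5) < 1953125 is n = 49 (where E[X] = 1906884/1953125 ≈ 0.9763246). Hence R_5(5) > 49, i.e. R_5(5) ≥ 50.

Largest n = 49; hence R_5(5) > 49.


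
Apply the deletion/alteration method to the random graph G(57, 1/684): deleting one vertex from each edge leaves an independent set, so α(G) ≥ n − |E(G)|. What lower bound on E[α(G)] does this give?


E[|E(G)|] = C(57, 2)·p = 1596 · (1/684) = 7/3.
E[α(G)] ≥ n − E[|E(G)|] = 57 − 7/3 = 164/3.
Numerically: ≈ 54.66667.
(This is only a lower bound; the true E[α(G)] may be larger.)

E[α(G)] ≥ 164/3 ≈ 54.66667.


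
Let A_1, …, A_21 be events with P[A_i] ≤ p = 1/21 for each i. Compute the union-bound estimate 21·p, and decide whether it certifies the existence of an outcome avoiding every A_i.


Union bound: P[∪_{i=1}^{21} A_i] ≤ Σ_i P[A_i] ≤ 21·p = 21·(1/21) = 1.
Numerically: 1 ≈ 1.0000000.
Is 1 < 1? NO.
Since the bound 1 is ≥ 1, the union bound is uninformative here; it does NOT by itself certify existence.

21·p = 1 ≈ 1.0000000; existence NOT certified by the union bound.


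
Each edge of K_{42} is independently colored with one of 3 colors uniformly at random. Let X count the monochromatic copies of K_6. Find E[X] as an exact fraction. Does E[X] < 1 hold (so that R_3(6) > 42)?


E[X] = C(42, 6) · 3^{1 − 15} = 5245786 · 3^{−14} = 5245786/4782969.
As a reduced fraction: E[X] = 5245786/4782969 ≈ 1.0968.
Is E[X] < 1? NO.
Since E[X] ≥ 1, the first-moment bound is inconclusive at n = 42; it does NOT by itself certify R_3(6) > 42.

E[X] = 5245786/4782969 ≈ 1.0968; E[X] ≥ 1; first-moment method inconclusive here.


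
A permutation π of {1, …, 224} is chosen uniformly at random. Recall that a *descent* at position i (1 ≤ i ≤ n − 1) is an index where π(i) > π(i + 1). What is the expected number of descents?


Write X = Σ X_I over i = 1, …, 223, with X_I the indicator of one descent.
There are 223 indicators.
For each fixed i, the pair (π(i), π(i+1)) is a uniformly random ordered pair of distinct values from {1, …, 224}; by symmetry P[π(i) > π(i+1)] = 1/2.
By linearity: E[X] = 223 · (1/2) = (224 − 1) · (1/2) = 223/2 ≈ 111.50000.

E[X] = 223/2 = 111.50000.


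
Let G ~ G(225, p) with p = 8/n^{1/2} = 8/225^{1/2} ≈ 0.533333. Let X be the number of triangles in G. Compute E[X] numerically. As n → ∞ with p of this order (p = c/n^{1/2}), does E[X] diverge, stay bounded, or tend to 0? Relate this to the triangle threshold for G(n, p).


Number of potential triangles: C(225, 3) = 1873200.
Each occurs with probability p³ ≈ (0.533333)³ ≈ 1.51703704e-01.
By linearity: E[X] = C(225, 3)·p³ ≈ 1873200 · 1.51703704e-01 ≈ 284171.377778.
Since α = 1/2 < 1, p = c/n^{1/2} ≫ 1/n is above the triangle threshold p ~ 1/n. Asymptotically E[X] ~ (c³/6)·n^{3(1−α)} = (8³/6)·n^{1.5} → ∞; triangles are abundant w.h.p.

E[X] ≈ 284171.377778; in regime p = Θ(1/n^{1/2}) E[X] diverges (above the triangle threshold p ~ 1/n).


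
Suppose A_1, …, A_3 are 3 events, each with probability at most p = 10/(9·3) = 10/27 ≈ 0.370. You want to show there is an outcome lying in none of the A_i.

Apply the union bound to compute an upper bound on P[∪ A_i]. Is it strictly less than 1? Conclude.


Union bound: P[∪_{i=1}^{3} A_i] ≤ Σ_i P[A_i] ≤ 3·p = 3·(10/27) = 10/9.
Numerically: 10/9 ≈ 1.111.
Is 10/9 < 1? NO.
Since the bound 10/9 is ≥ 1, the union bound is uninformative here; it does NOT by itself certify existence.

3·p = 10/9 ≈ 1.111; existence NOT certified by the union bound.


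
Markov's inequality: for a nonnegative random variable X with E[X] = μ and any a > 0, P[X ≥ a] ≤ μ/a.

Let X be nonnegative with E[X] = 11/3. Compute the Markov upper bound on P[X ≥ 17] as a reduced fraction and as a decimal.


μ = E[X] = 11/3, a = 17.
Markov: P[X ≥ 17] ≤ μ/a = (11/3)/17 = 11/51.
Numerically: ≈ 0.216.
(Since a = 17 > μ = 3.667, the bound 11/51 is < 1 and informative.)

P[X ≥ 17] ≤ 11/51 ≈ 0.216.


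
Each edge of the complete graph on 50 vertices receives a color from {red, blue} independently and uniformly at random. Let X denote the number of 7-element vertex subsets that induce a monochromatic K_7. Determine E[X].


Let X = Σ_S X_S over the C(50, 7) = 99884400 subsets S of size 7, where X_S = 1 if the K_7 on S is monochromatic.
For a fixed S, the K_7 on S has C(7, 2) = 21 edges. P[all 21 edges red] = (1/2)^21, and likewise for blue, so P[monochromatic] = 2·(1/2)^21 = 2^{1 − 21} = 1/1048576.
By linearity of expectation: E[X] = C(50, 7) · 2^{1 − 21} = 99884400 · 1/1048576 = 6242775/65536.
Numerically: E[X] ≈ 95.257.

E[X] = C(50,7)·2^(1−C(7,2)) = 6242775/65536 ≈ 95.257.


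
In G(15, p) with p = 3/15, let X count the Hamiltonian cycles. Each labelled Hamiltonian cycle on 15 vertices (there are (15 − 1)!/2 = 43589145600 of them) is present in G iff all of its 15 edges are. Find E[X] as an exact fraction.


K_15 has (15 − 1)!/2 = 43589145600 labelled Hamiltonian cycles.
For each such Hamiltonian cycle H, let X_H = 1 if all 15 edges of H are present in G. Then P[X_H = 1] = p^{15} = (1/5)^{15} = 1/30517578125.
By linearity: E[X] = Σ_H E[X_H] = 43589145600 · p^{15} = 43589145600 · 1/30517578125 = 1743565824/1220703125.
Numerically: E[X] ≈ 1.43.

E[X] = 43589145600 · (1/5)^{15} = 1743565824/1220703125 ≈ 1.43.


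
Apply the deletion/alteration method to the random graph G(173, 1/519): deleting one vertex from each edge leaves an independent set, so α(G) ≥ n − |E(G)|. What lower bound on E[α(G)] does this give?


E[|E(G)|] = C(173, 2)·p = 14878 · (1/519) = 86/3.
E[α(G)] ≥ n − E[|E(G)|] = 173 − 86/3 = 433/3.
Numerically: ≈ 144.333.
(This is only a lower bound; the true E[α(G)] may be larger.)

E[α(G)] ≥ 433/3 ≈ 144.333.


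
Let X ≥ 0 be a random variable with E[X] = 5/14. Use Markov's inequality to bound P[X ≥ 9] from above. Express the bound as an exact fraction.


μ = E[X] = 5/14, a = 9.
Markov: P[X ≥ 9] ≤ μ/a = (5/14)/9 = 5/126.
Numerically: ≈ 0.039683.
(Since a = 9 > μ = 0.357143, the bound 5/126 is < 1 and informative.)

P[X ≥ 9] ≤ 5/126 ≈ 0.039683.


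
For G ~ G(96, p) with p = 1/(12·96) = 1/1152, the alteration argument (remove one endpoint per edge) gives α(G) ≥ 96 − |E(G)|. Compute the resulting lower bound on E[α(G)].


E[|E(G)|] = C(96, 2)·p = 4560 · (1/1152) = 95/24.
E[α(G)] ≥ n − E[|E(G)|] = 96 − 95/24 = 2209/24.
Numerically: ≈ 92.0417.
(This is only a lower bound; the true E[α(G)] may be larger.)

E[α(G)] ≥ 2209/24 ≈ 92.0417.


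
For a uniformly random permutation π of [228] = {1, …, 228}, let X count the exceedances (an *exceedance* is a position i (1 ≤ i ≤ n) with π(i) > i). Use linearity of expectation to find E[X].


Write X = Σ_{i=1}^{228} X_i, where X_i = 1_{π(i) > i}.
For each fixed i, π(i) is uniform over {1, …, 228} (marginal of a uniform permutation), so P[π(i) > i] = (n − i)/n. Summing: Σ_{i=1}^{228} (n − i)/n = (0 + 1 + … + 227)/228 = 228(228 − 1)/(2·228) = (228 − 1)/2.
Hence E[X] = Σ_{i=1}^{228} (228 − i)/228 = 227/2 ≈ 113.5000.

E[X] = 227/2 = 113.5000.


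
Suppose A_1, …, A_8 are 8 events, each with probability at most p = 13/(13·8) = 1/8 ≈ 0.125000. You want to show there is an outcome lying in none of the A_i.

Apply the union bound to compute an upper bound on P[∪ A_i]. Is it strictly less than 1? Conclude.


Union bound: P[∪_{i=1}^{8} A_i] ≤ Σ_i P[A_i] ≤ 8·p = 8·(1/8) = 1.
Numerically: 1 ≈ 1.000000.
Is 1 < 1? NO.
Since the bound 1 is ≥ 1, the union bound is uninformative here; it does NOT by itself certify existence.

8·p = 1 ≈ 1.000000; existence NOT certified by the union bound.


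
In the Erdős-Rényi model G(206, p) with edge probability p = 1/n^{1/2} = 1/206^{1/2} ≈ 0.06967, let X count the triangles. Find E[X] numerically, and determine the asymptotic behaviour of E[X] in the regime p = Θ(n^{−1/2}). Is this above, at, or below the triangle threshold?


Number of potential triangles: C(206, 3) = 1435820.
Each occurs with probability p³ ≈ (0.06967)³ ≈ 3.382199e-04.
By linearity: E[X] = C(206, 3)·p³ ≈ 1435820 · 3.382199e-04 ≈ 485.6229.
Since α = 1/2 < 1, p = c/n^{1/2} ≫ 1/n is above the triangle threshold p ~ 1/n. Asymptotically E[X] ~ (c³/6)·n^{3(1−α)} = (1³/6)·n^{1.5} → ∞; triangles are abundant w.h.p.

E[X] ≈ 485.6229; in regime p = Θ(1/n^{1/2}) E[X] diverges (above the triangle threshold p ~ 1/n).


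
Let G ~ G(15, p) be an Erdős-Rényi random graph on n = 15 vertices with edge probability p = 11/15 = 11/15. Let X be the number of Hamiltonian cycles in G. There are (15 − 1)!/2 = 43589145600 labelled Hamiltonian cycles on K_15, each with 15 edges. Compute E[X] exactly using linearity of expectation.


K_15 has (15 − 1)!/2 = 43589145600 labelled Hamiltonian cycles.
For each such Hamiltonian cycle H, let X_H = 1 if all 15 edges of H are present in G. Then P[X_H = 1] = p^{15} = (11/15)^{15} = 4177248169415651/437893890380859375.
By linearity of expectation: E[X] = Σ_H E[X_H] = 43589145600 · p^{15} = 43589145600 · 4177248169415651/437893890380859375 = 29972457393249757754368/72081298828125.
Numerically: E[X] ≈ 4.15815e+08.

E[X] = 43589145600 · (11/15)^{15} = 29972457393249757754368/72081298828125 ≈ 4.15815e+08.


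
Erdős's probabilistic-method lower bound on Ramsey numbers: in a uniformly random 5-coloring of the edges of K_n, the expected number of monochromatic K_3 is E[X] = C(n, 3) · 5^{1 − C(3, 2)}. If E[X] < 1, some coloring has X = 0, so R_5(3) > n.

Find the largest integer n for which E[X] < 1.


We need C(n, 3) · 5^{1 − 3} < 1, i.e. C(n, 3) < 5^{3 − 1} = 25.
Check values of n near the boundary:
  n = 3: C(3, 3) = 1; 1 < 25? YES
  n = 4: C(4, 3) = 4; 4 < 25? YES
  n = 5: C(5, 3) = 10; 10 < 25? YES
  n = 6: C(6, 3) = 20; 20 < 25? YES
  n = 7: C(7, 3) = 35; 35 < 25? NO
  n = 8: C(8, 3) = 56; 56 < 25? NO
The largest n with C(n, 3) < 25 is n = 6 (where E[X] = 4/5 ≈ 0.800000). Hence R_5(3) > 6, i.e. R_5(3) ≥ 7.

Largest n = 6; hence R_5(3) > 6.


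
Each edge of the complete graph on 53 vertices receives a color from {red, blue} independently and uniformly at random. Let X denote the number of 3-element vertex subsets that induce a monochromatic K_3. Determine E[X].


Let X = Σ_S X_S over the C(53, 3) = 23426 subsets S of size 3, where X_S = 1 if the K_3 on S is monochromatic.
For a fixed S, the K_3 on S has C(3, 2) = 3 edges. P[all 3 edges red] = (1/2)^3, and likewise for blue, so P[monochromatic] = 2·(1/2)^3 = 2^{1 − 3} = 1/4.
By linearity of expectation: E[X] = C(53, 3) · 2^{1 − 3} = 23426 · 1/4 = 11713/2.
Numerically: E[X] ≈ 5856.500.

E[X] = C(53,3)·2^(1−C(3,2)) = 11713/2 ≈ 5856.500.


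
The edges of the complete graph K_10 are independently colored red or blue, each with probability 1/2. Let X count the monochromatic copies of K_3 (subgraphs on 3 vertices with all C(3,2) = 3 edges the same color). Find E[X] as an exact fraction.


Let X = Σ_S X_S over the C(10, 3) = 120 subsets S of size 3, where X_S = 1 if the K_3 on S is monochromatic.
For a fixed S, the K_3 on S has C(3, 2) = 3 edges. P[all 3 edges red] = (1/2)^3, and likewise for blue, so P[monochromatic] = 2·(1/2)^3 = 2^{1 − 3} = 1/4.
Summing: E[X] = C(10, 3) · 2^{1 − 3} = 120 · 1/4 = 30.
Numerically: E[X] ≈ 30.000.

E[X] = C(10,3)·2^(1−C(3,2)) = 30 ≈ 30.000.


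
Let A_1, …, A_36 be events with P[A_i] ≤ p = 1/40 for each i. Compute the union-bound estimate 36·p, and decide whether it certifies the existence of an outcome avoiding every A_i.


Union bound: P[∪_{i=1}^{36} A_i] ≤ Σ_i P[A_i] ≤ 36·p = 36·(1/40) = 9/10.
Numerically: 9/10 ≈ 0.900.
Is 9/10 < 1? YES.
Since P[∪ A_i] ≤ 9/10 < 1, the complement has P[∩ A_i^c] ≥ 1 − 9/10 = 1/10 > 0, so some outcome avoids every A_i.

36·p = 9/10 ≈ 0.900; existence CERTIFIED by the union bound.


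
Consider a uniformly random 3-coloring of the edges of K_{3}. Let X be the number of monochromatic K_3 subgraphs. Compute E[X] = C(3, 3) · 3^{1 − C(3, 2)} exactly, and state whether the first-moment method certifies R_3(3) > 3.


E[X] = C(3, 3) · 3^{1 − 3} = 1 · 3^{−2} = 1/9.
As a reduced fraction: E[X] = 1/9 ≈ 0.1111.
Is E[X] < 1? YES.
Since E[X] < 1, there exists a 3-coloring of K_{3} with no monochromatic K_3; hence R_3(3) > 3.

E[X] = 1/9 ≈ 0.1111; E[X] < 1, so R_3(3) > 3.


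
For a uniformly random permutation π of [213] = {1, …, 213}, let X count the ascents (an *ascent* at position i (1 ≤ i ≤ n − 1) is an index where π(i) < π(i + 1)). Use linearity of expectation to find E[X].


Write X = Σ X_I over i = 1, …, 212, with X_I the indicator of one ascent.
There are 212 indicators.
For each fixed i, the pair (π(i), π(i+1)) is a uniformly random ordered pair of distinct values from {1, …, 213}; by symmetry P[π(i) < π(i+1)] = 1/2.
By linearity: E[X] = 212 · (1/2) = (213 − 1) · (1/2) = 106 ≈ 106.0000.

E[X] = 106 = 106.0000.


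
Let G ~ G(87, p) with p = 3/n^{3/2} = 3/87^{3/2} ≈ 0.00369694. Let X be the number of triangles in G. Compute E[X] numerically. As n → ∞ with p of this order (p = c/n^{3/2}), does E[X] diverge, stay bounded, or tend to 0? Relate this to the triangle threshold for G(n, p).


Number of potential triangles: C(87, 3) = 105995.
Each occurs with probability p³ ≈ (0.00369694)³ ≈ 5.05274205e-08.
By linearity: E[X] = C(87, 3)·p³ ≈ 105995 · 5.05274205e-08 ≈ 0.005356.
Since α = 3/2 > 1, p = c/n^{3/2} = o(1/n) is below the triangle threshold p ~ 1/n. Asymptotically E[X] ~ (c³/6)·n^{3(1−α)} = (3³/6)·n^{-1.5} → 0, so by Markov's inequality G has no triangles w.h.p.

E[X] ≈ 0.005356; in regime p = Θ(1/n^{3/2}) E[X] tends to 0 (below the triangle threshold p ~ 1/n).


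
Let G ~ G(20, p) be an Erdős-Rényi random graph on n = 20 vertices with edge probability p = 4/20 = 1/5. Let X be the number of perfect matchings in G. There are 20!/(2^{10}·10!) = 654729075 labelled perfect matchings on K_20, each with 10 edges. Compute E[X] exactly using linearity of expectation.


K_20 has 20!/(2^{10}·10!) = 654729075 labelled perfect matchings.
For each such perfect matching H, let X_H = 1 if all 10 edges of H are present in G. Then P[X_H = 1] = p^{10} = (1/5)^{10} = 1/9765625.
Summing the indicators: E[X] = Σ_H E[X_H] = 654729075 · p^{10} = 654729075 · 1/9765625 = 26189163/390625.
Numerically: E[X] ≈ 67.

E[X] = 654729075 · (1/5)^{10} = 26189163/390625 ≈ 67.


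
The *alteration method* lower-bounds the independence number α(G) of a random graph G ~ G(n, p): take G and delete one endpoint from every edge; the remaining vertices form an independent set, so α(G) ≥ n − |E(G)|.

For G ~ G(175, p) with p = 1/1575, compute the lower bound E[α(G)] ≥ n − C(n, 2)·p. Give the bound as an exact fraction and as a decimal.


E[|E(G)|] = C(175, 2)·p = 15225 · (1/1575) = 29/3.
E[α(G)] ≥ n − E[|E(G)|] = 175 − 29/3 = 496/3.
Numerically: ≈ 165.333333.
(This is only a lower bound; the true E[α(G)] may be larger.)

E[α(G)] ≥ 496/3 ≈ 165.333333.


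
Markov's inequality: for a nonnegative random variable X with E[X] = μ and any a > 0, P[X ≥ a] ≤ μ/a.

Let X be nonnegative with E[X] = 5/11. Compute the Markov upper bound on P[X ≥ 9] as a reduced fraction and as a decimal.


μ = E[X] = 5/11, a = 9.
Markov: P[X ≥ 9] ≤ μ/a = (5/11)/9 = 5/99.
Numerically: ≈ 0.0505.
(Since a = 9 > μ = 0.4545, the bound 5/99 is < 1 and informative.)

P[X ≥ 9] ≤ 5/99 ≈ 0.0505.


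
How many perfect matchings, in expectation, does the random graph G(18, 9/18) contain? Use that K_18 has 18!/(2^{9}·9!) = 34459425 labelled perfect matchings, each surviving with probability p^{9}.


K_18 has 18!/(2^{9}·9!) = 34459425 labelled perfect matchings.
For each such perfect matching H, let X_H = 1 if all 9 edges of H are present in G. Then P[X_H = 1] = p^{9} = (1/2)^{9} = 1/512.
By linearity: E[X] = Σ_H E[X_H] = 34459425 · p^{9} = 34459425 · 1/512 = 34459425/512.
Numerically: E[X] ≈ 6.73e+04.

E[X] = 34459425 · (1/2)^{9} = 34459425/512 ≈ 6.73e+04.


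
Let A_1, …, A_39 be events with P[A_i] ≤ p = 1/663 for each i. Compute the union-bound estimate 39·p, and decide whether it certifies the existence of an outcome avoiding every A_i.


Union bound: P[∪_{i=1}^{39} A_i] ≤ Σ_i P[A_i] ≤ 39·p = 39·(1/663) = 1/17.
Numerically: 1/17 ≈ 0.0588.
Is 1/17 < 1? YES.
Since P[∪ A_i] ≤ 1/17 < 1, the complement has P[∩ A_i^c] ≥ 1 − 1/17 = 16/17 > 0, so some outcome avoids every A_i.

39·p = 1/17 ≈ 0.0588; existence CERTIFIED by the union bound.


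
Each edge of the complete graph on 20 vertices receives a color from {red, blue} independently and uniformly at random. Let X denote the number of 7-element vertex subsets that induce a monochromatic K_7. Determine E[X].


Let X = Σ_S X_S over the C(20, 7) = 77520 subsets S of size 7, where X_S = 1 if the K_7 on S is monochromatic.
For a fixed S, the K_7 on S has C(7, 2) = 21 edges. P[all 21 edges red] = (1/2)^21, and likewise for blue, so P[monochromatic] = 2·(1/2)^21 = 2^{1 − 21} = 1/1048576.
By linearity of expectation: E[X] = C(20, 7) · 2^{1 − 21} = 77520 · 1/1048576 = 4845/65536.
Numerically: E[X] ≈ 0.073929.

E[X] = C(20,7)·2^(1−C(7,2)) = 4845/65536 ≈ 0.073929.


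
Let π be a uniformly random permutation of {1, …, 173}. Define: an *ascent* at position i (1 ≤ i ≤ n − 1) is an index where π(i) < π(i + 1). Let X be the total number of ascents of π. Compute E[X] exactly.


Write X = Σ X_I over i = 1, …, 172, with X_I the indicator of one ascent.
There are 172 indicators.
For each fixed i, the pair (π(i), π(i+1)) is a uniformly random ordered pair of distinct values from {1, …, 173}; by symmetry P[π(i) < π(i+1)] = 1/2.
By linearity: E[X] = 172 · (1/2) = (173 − 1) · (1/2) = 86 ≈ 86.000000.

E[X] = 86 = 86.000000.


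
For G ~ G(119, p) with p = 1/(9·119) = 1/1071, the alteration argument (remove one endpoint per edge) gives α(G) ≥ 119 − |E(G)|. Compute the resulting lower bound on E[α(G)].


E[|E(G)|] = C(119, 2)·p = 7021 · (1/1071) = 59/9.
E[α(G)] ≥ n − E[|E(G)|] = 119 − 59/9 = 1012/9.
Numerically: ≈ 112.444444.
(This is only a lower bound; the true E[α(G)] may be larger.)

E[α(G)] ≥ 1012/9 ≈ 112.444444.


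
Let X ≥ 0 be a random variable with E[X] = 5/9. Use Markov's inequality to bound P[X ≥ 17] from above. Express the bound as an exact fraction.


μ = E[X] = 5/9, a = 17.
Markov: P[X ≥ 17] ≤ μ/a = (5/9)/17 = 5/153.
Numerically: ≈ 0.0327.
(Since a = 17 > μ = 0.5556, the bound 5/153 is < 1 and informative.)

P[X ≥ 17] ≤ 5/153 ≈ 0.0327.
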